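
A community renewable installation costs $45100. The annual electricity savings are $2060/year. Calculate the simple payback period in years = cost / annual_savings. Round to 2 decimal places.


Simple payback period = initial cost / annual savings
Payback = 45100 / 2060
Payback = 21.89 years

21.89


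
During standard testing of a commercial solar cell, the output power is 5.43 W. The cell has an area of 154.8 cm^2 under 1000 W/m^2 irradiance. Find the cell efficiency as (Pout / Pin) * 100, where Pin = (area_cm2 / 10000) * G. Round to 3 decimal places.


First compute the input power:
  Pin = area_cm2 / 10000 * G = 154.8 / 10000 * 1000 = 15.48 W
Then compute efficiency:
  Efficiency = (Pout / Pin) * 100 = (5.43 / 15.48) * 100
  Efficiency = 35.078%

35.078


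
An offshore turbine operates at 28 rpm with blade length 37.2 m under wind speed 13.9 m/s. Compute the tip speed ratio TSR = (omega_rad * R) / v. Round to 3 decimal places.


Convert rotational speed to rad/s:
  omega = 28 * 2 * pi / 60 = 2.9322 rad/s
Compute tip speed:
  v_tip = omega * R = 2.9322 * 37.2 = 109.076 m/s
Tip speed ratio:
  TSR = v_tip / v_wind = 109.076 / 13.9 = 7.847

7.847


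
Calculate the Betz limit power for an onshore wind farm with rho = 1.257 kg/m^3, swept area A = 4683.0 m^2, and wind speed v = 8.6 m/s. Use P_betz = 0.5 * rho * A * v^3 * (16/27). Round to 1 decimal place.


The Betz coefficient Cp_max = 16/27 = 0.5926
v^3 = 8.6^3 = 636.056
P_betz = 0.5 * rho * A * v^3 * Cp_max
P_betz = 0.5 * 1.257 * 4683.0 * 636.056 * 0.5926
P_betz = 1109381.7 W

1109381.7


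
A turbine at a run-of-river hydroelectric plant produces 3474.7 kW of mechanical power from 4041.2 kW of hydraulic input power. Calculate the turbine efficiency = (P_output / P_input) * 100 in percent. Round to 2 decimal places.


Turbine efficiency = (output power / input power) * 100
eta = (3474.7 / 4041.2) * 100
eta = 85.98%

85.98


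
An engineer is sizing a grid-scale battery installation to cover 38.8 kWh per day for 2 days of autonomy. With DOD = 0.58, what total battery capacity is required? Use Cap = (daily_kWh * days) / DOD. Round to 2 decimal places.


Total energy needed = daily * days = 38.8 * 2 = 77.6 kWh
Account for depth of discharge:
  Cap = total_energy / DOD = 77.6 / 0.58
  Cap = 133.79 kWh

133.79


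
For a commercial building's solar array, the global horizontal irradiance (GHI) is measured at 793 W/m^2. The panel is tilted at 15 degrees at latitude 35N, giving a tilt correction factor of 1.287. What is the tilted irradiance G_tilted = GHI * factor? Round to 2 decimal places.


Identify the given values:
  GHI = 793 W/m^2, tilt correction factor = 1.287
Apply the formula G_tilted = GHI * factor:
  G_tilted = 793 * 1.287
  G_tilted = 1020.59 W/m^2

1020.59


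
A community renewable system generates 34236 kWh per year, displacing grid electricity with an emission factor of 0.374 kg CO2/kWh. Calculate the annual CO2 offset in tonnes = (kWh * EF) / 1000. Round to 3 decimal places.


CO2 offset in kg = generation * emission_factor
CO2 offset = 34236 * 0.374 = 12804.26 kg
Convert to tonnes:
  CO2 offset = 12804.26 / 1000 = 12.804 tonnes

12.804


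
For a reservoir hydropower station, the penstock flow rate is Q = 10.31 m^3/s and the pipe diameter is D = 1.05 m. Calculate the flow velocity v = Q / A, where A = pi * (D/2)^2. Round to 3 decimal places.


Compute pipe cross-sectional area:
  A = pi * (D/2)^2 = pi * (1.05/2)^2 = 0.8659 m^2
Calculate velocity:
  v = Q / A = 10.31 / 0.8659
  v = 11.907 m/s

11.907


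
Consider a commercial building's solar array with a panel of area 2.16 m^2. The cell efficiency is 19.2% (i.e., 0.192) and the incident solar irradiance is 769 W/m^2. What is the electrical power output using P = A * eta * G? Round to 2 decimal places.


Use the solar power formula P = A * eta * G.
Given: A = 2.16 m^2, eta = 0.192, G = 769 W/m^2
P = 2.16 * 0.192 * 769
P = 318.92 W

318.92


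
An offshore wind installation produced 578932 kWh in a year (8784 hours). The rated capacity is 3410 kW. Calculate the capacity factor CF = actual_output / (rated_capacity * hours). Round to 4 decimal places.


Capacity factor = actual output / maximum possible output
Maximum possible = rated * hours = 3410 * 8784 = 29953440 kWh
CF = 578932 / 29953440
CF = 0.0193

0.0193


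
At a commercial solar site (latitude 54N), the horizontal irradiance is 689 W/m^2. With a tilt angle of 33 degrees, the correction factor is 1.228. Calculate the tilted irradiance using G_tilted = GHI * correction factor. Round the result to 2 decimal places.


Identify the given values:
  GHI = 689 W/m^2, tilt correction factor = 1.228
Apply the formula G_tilted = GHI * factor:
  G_tilted = 689 * 1.228
  G_tilted = 846.09 W/m^2

846.09


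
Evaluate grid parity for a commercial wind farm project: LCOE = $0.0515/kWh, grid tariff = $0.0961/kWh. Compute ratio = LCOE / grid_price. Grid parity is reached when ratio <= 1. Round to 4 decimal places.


Compare LCOE to grid price:
  LCOE = $0.0515/kWh, Grid price = $0.0961/kWh
  Ratio = LCOE / grid_price = 0.0515 / 0.0961 = 0.5359
  Grid parity achieved (ratio <= 1)? yes

0.5359


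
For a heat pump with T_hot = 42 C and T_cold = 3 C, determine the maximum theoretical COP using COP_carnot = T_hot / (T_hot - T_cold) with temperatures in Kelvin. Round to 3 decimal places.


Convert to Kelvin:
  T_hot = 42 + 273.15 = 315.15 K
  T_cold = 3 + 273.15 = 276.15 K
Apply Carnot COP formula:
  COP = T_hot_K / (T_hot_K - T_cold_K) = 315.15 / 39.0
  COP = 8.081

8.081


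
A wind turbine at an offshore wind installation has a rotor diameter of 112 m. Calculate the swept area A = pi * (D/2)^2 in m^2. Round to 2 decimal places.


Compute the rotor radius:
  r = D / 2 = 112 / 2 = 56.0 m
Calculate swept area:
  A = pi * r^2 = pi * 56.0^2
  A = 9852.03 m^2

9852.03


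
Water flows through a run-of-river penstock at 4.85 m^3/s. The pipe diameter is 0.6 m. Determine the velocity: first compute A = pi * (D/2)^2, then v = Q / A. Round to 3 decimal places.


Compute pipe cross-sectional area:
  A = pi * (D/2)^2 = pi * (0.6/2)^2 = 0.2827 m^2
Calculate velocity:
  v = Q / A = 4.85 / 0.2827
  v = 17.153 m/s

17.153


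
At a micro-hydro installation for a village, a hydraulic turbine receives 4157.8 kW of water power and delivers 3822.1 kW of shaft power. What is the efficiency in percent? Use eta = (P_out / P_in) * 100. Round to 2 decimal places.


Turbine efficiency = (output power / input power) * 100
eta = (3822.1 / 4157.8) * 100
eta = 91.93%

91.93


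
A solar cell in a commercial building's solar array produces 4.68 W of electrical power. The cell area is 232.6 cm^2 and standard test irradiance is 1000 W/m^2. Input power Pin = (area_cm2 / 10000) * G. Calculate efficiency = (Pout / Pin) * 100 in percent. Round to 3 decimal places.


First compute the input power:
  Pin = area_cm2 / 10000 * G = 232.6 / 10000 * 1000 = 23.26 W
Then compute efficiency:
  Efficiency = (Pout / Pin) * 100 = (4.68 / 23.26) * 100
  Efficiency = 20.120%

20.120


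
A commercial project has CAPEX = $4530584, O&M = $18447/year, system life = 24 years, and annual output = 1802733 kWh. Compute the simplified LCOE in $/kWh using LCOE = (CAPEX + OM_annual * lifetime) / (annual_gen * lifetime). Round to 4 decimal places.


Total cost = CAPEX + OM * lifetime = 4530584 + 18447 * 24 = 4530584 + 442728 = 4973312
Total generation = annual * lifetime = 1802733 * 24 = 43265592 kWh
LCOE = 4973312 / 43265592
LCOE = 0.1149 $/kWh

0.1149


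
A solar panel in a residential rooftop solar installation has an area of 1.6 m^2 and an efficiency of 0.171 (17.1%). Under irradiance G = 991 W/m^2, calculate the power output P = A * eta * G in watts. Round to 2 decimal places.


Use the solar power formula P = A * eta * G.
Given: A = 1.6 m^2, eta = 0.171, G = 991 W/m^2
P = 1.6 * 0.171 * 991
P = 271.14 W

271.14


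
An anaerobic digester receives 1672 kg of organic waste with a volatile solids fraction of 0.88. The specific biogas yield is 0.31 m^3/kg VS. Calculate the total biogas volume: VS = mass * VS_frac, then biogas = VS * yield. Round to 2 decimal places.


Compute volatile solids:
  VS = mass * VS_fraction = 1672 * 0.88 = 1471.36 kg
Calculate biogas volume:
  Biogas = VS * specific_yield = 1471.36 * 0.31
  Biogas = 456.12 m^3

456.12


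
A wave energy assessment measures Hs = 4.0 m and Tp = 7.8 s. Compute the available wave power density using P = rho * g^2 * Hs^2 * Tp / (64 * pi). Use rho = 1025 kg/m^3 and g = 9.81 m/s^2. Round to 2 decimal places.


Apply wave power formula:
  g^2 = 9.81^2 = 96.2361
  Hs^2 = 4.0^2 = 16.0
  Numerator = rho * g^2 * Hs^2 * Tp = 1025 * 96.2361 * 16.0 * 7.8 = 12310521.91
  Denominator = 64 * pi = 201.0619
  P = 12310521.91 / 201.0619 = 61227.51 W/m

61227.51


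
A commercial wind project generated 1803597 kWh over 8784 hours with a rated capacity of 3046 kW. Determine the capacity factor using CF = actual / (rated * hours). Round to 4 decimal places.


Capacity factor = actual output / maximum possible output
Maximum possible = rated * hours = 3046 * 8784 = 26756064 kWh
CF = 1803597 / 26756064
CF = 0.0674

0.0674


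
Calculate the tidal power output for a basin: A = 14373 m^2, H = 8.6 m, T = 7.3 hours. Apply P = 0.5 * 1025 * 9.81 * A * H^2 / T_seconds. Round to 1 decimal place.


Convert period to seconds: T = 7.3 * 3600 = 26280.0 s
H^2 = 8.6^2 = 73.96
P = 0.5 * rho * g * A * H^2 / T
P = 0.5 * 1025 * 9.81 * 14373 * 73.96 / 26280.0
P = 203367.6 W

203367.6


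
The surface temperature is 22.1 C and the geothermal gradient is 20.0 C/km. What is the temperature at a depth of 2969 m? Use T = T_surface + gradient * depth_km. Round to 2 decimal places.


Convert depth to km: 2969 / 1000 = 2.969 km
Temperature increase = gradient * depth_km = 20.0 * 2.969 = 59.38 C
Temperature at depth = T_surface + delta_T = 22.1 + 59.38
T = 81.48 C

81.48


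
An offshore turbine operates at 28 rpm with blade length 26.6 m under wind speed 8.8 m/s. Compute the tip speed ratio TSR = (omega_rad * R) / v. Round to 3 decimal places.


Convert rotational speed to rad/s:
  omega = 28 * 2 * pi / 60 = 2.9322 rad/s
Compute tip speed:
  v_tip = omega * R = 2.9322 * 26.6 = 77.995 m/s
Tip speed ratio:
  TSR = v_tip / v_wind = 77.995 / 8.8 = 8.863

8.863


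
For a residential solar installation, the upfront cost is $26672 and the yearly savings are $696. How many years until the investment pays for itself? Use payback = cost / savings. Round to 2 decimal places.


Simple payback period = initial cost / annual savings
Payback = 26672 / 696
Payback = 38.32 years

38.32


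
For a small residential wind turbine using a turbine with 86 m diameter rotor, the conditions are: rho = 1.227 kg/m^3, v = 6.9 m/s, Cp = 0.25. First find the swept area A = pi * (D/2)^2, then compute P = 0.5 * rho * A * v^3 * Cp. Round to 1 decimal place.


Step 1 -- Compute swept area:
  A = pi * (D/2)^2 = pi * (86/2)^2 = 5808.8 m^2
Step 2 -- Apply wind power equation:
  P = 0.5 * rho * A * v^3 * Cp
  v^3 = 6.9^3 = 328.509
  P = 0.5 * 1.227 * 5808.8 * 328.509 * 0.25
  P = 292677.0 W

292677.0


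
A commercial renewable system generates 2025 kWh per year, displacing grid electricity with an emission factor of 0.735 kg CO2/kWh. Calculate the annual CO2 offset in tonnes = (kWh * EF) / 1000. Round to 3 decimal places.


CO2 offset in kg = generation * emission_factor
CO2 offset = 2025 * 0.735 = 1488.38 kg
Convert to tonnes:
  CO2 offset = 1488.38 / 1000 = 1.488 tonnes

1.488


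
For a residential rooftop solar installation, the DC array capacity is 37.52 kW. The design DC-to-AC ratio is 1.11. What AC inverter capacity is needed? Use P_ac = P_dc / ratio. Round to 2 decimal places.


The inverter AC capacity is determined by the DC/AC ratio.
Given: P_dc = 37.52 kW, DC/AC ratio = 1.11
P_ac = P_dc / ratio = 37.52 / 1.11
P_ac = 33.80 kW

33.80


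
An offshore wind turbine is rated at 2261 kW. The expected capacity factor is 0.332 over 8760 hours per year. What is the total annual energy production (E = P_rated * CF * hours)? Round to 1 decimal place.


Annual energy = rated_kW * capacity_factor * hours_per_year
Given: P_rated = 2261 kW, CF = 0.332, hours = 8760
E = 2261 * 0.332 * 8760
E = 6575711.5 kWh

6575711.5


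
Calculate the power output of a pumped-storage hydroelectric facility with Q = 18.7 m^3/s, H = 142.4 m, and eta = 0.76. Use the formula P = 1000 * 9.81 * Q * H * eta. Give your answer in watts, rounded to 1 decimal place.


Apply the hydropower formula P = rho * g * Q * H * eta
rho * g = 1000 * 9.81 = 9810.0
P = 9810.0 * 18.7 * 142.4 * 0.76
P = 19853368.1 W

19853368.1


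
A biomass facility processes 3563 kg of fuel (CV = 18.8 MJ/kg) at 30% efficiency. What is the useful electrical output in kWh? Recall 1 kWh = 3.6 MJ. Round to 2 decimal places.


Total energy = mass * CV = 3563 * 18.8 = 66984.4 MJ
Useful energy = total * eta = 66984.4 * 0.3 = 20095.32 MJ
Convert to kWh: 20095.32 / 3.6
Useful energy = 5582.03 kWh

5582.03


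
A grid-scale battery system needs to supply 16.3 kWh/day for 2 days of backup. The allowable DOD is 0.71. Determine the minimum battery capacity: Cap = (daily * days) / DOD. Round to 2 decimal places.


Total energy needed = daily * days = 16.3 * 2 = 32.6 kWh
Account for depth of discharge:
  Cap = total_energy / DOD = 32.6 / 0.71
  Cap = 45.92 kWh

45.92


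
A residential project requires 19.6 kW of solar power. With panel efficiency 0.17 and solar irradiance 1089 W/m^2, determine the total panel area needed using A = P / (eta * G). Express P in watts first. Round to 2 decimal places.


Convert target power to watts: P = 19.6 * 1000 = 19600.0 W
Compute denominator: eta * G = 0.17 * 1089 = 185.13
Required area A = P / (eta * G) = 19600.0 / 185.13
A = 105.87 m^2

105.87


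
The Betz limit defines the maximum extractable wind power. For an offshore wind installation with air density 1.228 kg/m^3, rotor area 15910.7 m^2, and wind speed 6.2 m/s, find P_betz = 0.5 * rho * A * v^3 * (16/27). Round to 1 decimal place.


The Betz coefficient Cp_max = 16/27 = 0.5926
v^3 = 6.2^3 = 238.328
P_betz = 0.5 * rho * A * v^3 * Cp_max
P_betz = 0.5 * 1.228 * 15910.7 * 238.328 * 0.5926
P_betz = 1379713.6 W

1379713.6


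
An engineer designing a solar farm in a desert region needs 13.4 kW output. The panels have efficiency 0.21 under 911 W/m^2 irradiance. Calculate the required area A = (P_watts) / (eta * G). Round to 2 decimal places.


Convert target power to watts: P = 13.4 * 1000 = 13400.0 W
Compute denominator: eta * G = 0.21 * 911 = 191.31
Required area A = P / (eta * G) = 13400.0 / 191.31
A = 70.04 m^2

70.04


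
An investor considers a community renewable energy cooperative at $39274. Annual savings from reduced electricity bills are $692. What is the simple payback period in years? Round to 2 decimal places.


Simple payback period = initial cost / annual savings
Payback = 39274 / 692
Payback = 56.75 years

56.75


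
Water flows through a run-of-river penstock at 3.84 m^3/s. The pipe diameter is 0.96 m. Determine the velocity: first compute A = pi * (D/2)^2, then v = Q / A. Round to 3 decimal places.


Compute pipe cross-sectional area:
  A = pi * (D/2)^2 = pi * (0.96/2)^2 = 0.7238 m^2
Calculate velocity:
  v = Q / A = 3.84 / 0.7238
  v = 5.305 m/s

5.305


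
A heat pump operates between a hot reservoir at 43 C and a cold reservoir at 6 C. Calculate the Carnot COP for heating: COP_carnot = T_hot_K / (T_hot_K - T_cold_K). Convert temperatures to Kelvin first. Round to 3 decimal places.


Convert to Kelvin:
  T_hot = 43 + 273.15 = 316.15 K
  T_cold = 6 + 273.15 = 279.15 K
Apply Carnot COP formula:
  COP = T_hot_K / (T_hot_K - T_cold_K) = 316.15 / 37.0
  COP = 8.545

8.545


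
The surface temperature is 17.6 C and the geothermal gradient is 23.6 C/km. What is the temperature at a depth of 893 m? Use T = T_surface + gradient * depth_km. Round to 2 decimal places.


Convert depth to km: 893 / 1000 = 0.893 km
Temperature increase = gradient * depth_km = 23.6 * 0.893 = 21.07 C
Temperature at depth = T_surface + delta_T = 17.6 + 21.07
T = 38.67 C

38.67


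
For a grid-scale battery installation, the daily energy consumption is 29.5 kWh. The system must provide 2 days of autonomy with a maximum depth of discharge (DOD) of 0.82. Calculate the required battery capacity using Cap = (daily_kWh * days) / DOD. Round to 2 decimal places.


Total energy needed = daily * days = 29.5 * 2 = 59.0 kWh
Account for depth of discharge:
  Cap = total_energy / DOD = 59.0 / 0.82
  Cap = 71.95 kWh

71.95


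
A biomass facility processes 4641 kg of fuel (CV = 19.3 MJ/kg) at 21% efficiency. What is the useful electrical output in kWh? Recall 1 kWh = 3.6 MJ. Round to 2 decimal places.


Total energy = mass * CV = 4641 * 19.3 = 89571.3 MJ
Useful energy = total * eta = 89571.3 * 0.21 = 18809.97 MJ
Convert to kWh: 18809.97 / 3.6
Useful energy = 5224.99 kWh

5224.99


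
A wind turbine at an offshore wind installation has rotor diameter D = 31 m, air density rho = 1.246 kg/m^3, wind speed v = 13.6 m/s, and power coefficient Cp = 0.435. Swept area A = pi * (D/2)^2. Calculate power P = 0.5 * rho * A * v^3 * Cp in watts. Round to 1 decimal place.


Step 1 -- Compute swept area:
  A = pi * (D/2)^2 = pi * (31/2)^2 = 754.77 m^2
Step 2 -- Apply wind power equation:
  P = 0.5 * rho * A * v^3 * Cp
  v^3 = 13.6^3 = 2515.456
  P = 0.5 * 1.246 * 754.77 * 2515.456 * 0.435
  P = 514526.0 W

514526.0


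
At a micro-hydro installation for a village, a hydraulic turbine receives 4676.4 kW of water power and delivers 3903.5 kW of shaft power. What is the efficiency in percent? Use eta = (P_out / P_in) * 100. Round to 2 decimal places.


Turbine efficiency = (output power / input power) * 100
eta = (3903.5 / 4676.4) * 100
eta = 83.47%

83.47


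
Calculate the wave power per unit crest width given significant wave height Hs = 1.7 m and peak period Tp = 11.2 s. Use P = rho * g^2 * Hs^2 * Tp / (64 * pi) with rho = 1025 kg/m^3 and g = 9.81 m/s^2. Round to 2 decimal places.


Apply wave power formula:
  g^2 = 9.81^2 = 96.2361
  Hs^2 = 1.7^2 = 2.89
  Numerator = rho * g^2 * Hs^2 * Tp = 1025 * 96.2361 * 2.89 * 11.2 = 3192844.34
  Denominator = 64 * pi = 201.0619
  P = 3192844.34 / 201.0619 = 15879.90 W/m

15879.90


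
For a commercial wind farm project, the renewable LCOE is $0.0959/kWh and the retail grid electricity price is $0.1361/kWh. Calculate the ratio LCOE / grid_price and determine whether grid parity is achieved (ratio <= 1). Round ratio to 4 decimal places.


Compare LCOE to grid price:
  LCOE = $0.0959/kWh, Grid price = $0.1361/kWh
  Ratio = LCOE / grid_price = 0.0959 / 0.1361 = 0.7046
  Grid parity achieved (ratio <= 1)? yes

0.7046


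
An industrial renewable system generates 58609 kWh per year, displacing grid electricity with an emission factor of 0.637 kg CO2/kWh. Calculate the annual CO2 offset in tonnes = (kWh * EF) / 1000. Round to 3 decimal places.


CO2 offset in kg = generation * emission_factor
CO2 offset = 58609 * 0.637 = 37333.93 kg
Convert to tonnes:
  CO2 offset = 37333.93 / 1000 = 37.334 tonnes

37.334


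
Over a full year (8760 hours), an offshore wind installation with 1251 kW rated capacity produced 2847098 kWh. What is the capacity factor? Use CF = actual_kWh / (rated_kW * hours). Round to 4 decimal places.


Capacity factor = actual output / maximum possible output
Maximum possible = rated * hours = 1251 * 8760 = 10958760 kWh
CF = 2847098 / 10958760
CF = 0.2598

0.2598


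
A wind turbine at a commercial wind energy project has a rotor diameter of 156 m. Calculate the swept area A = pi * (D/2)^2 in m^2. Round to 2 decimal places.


Compute the rotor radius:
  r = D / 2 = 156 / 2 = 78.0 m
Calculate swept area:
  A = pi * r^2 = pi * 78.0^2
  A = 19113.45 m^2

19113.45


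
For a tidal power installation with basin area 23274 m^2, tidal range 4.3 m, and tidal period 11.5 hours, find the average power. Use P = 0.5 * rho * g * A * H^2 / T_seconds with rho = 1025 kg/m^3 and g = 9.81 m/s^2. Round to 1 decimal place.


Convert period to seconds: T = 11.5 * 3600 = 41400.0 s
H^2 = 4.3^2 = 18.49
P = 0.5 * rho * g * A * H^2 / T
P = 0.5 * 1025 * 9.81 * 23274 * 18.49 / 41400.0
P = 52260.1 W

52260.1


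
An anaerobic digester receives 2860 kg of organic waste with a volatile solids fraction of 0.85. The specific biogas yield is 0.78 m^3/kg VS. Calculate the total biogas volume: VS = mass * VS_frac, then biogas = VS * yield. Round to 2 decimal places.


Compute volatile solids:
  VS = mass * VS_fraction = 2860 * 0.85 = 2431.0 kg
Calculate biogas volume:
  Biogas = VS * specific_yield = 2431.0 * 0.78
  Biogas = 1896.18 m^3

1896.18


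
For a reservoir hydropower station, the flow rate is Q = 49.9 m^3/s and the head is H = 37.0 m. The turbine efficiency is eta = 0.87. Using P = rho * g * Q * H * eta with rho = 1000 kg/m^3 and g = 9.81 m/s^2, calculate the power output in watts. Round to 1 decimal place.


Apply the hydropower formula P = rho * g * Q * H * eta
rho * g = 1000 * 9.81 = 9810.0
P = 9810.0 * 49.9 * 37.0 * 0.87
P = 15757616.6 W

15757616.6


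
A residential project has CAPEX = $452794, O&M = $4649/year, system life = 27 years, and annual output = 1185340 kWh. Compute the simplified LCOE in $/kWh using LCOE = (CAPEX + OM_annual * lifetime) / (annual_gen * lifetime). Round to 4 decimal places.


Total cost = CAPEX + OM * lifetime = 452794 + 4649 * 27 = 452794 + 125523 = 578317
Total generation = annual * lifetime = 1185340 * 27 = 32004180 kWh
LCOE = 578317 / 32004180
LCOE = 0.0181 $/kWh

0.0181


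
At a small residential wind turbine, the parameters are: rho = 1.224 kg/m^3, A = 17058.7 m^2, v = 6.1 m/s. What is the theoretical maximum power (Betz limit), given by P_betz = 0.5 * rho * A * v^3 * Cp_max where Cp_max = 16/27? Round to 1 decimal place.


The Betz coefficient Cp_max = 16/27 = 0.5926
v^3 = 6.1^3 = 226.981
P_betz = 0.5 * rho * A * v^3 * Cp_max
P_betz = 0.5 * 1.224 * 17058.7 * 226.981 * 0.5926
P_betz = 1404245.6 W

1404245.6


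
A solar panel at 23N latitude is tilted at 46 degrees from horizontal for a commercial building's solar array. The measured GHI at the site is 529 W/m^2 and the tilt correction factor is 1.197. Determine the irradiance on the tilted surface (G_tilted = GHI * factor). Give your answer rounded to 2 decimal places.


Identify the given values:
  GHI = 529 W/m^2, tilt correction factor = 1.197
Apply the formula G_tilted = GHI * factor:
  G_tilted = 529 * 1.197
  G_tilted = 633.21 W/m^2

633.21


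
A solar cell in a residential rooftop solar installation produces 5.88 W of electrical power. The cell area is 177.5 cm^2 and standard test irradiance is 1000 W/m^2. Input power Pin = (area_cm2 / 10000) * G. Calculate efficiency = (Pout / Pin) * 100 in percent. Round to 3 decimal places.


First compute the input power:
  Pin = area_cm2 / 10000 * G = 177.5 / 10000 * 1000 = 17.75 W
Then compute efficiency:
  Efficiency = (Pout / Pin) * 100 = (5.88 / 17.75) * 100
  Efficiency = 33.127%

33.127


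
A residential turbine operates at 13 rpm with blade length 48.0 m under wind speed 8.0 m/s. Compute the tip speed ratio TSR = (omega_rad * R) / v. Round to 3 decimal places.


Convert rotational speed to rad/s:
  omega = 13 * 2 * pi / 60 = 1.3614 rad/s
Compute tip speed:
  v_tip = omega * R = 1.3614 * 48.0 = 65.345 m/s
Tip speed ratio:
  TSR = v_tip / v_wind = 65.345 / 8.0 = 8.168

8.168


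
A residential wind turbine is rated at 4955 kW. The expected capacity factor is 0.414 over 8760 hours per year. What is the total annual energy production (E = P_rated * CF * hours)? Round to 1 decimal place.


Annual energy = rated_kW * capacity_factor * hours_per_year
Given: P_rated = 4955 kW, CF = 0.414, hours = 8760
E = 4955 * 0.414 * 8760
E = 17970001.2 kWh

17970001.2


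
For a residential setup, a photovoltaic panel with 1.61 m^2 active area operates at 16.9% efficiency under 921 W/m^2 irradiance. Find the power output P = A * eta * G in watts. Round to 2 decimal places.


Use the solar power formula P = A * eta * G.
Given: A = 1.61 m^2, eta = 0.169, G = 921 W/m^2
P = 1.61 * 0.169 * 921
P = 250.59 W

250.59


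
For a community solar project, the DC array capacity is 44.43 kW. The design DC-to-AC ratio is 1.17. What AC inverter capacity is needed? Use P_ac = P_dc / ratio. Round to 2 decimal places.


The inverter AC capacity is determined by the DC/AC ratio.
Given: P_dc = 44.43 kW, DC/AC ratio = 1.17
P_ac = P_dc / ratio = 44.43 / 1.17
P_ac = 37.97 kW

37.97


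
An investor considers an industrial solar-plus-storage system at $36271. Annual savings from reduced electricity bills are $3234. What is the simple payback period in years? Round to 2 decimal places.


Simple payback period = initial cost / annual savings
Payback = 36271 / 3234
Payback = 11.22 years

11.22


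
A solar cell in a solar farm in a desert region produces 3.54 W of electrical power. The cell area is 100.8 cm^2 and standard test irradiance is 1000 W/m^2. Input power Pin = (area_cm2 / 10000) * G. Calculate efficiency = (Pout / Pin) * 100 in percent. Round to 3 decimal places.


First compute the input power:
  Pin = area_cm2 / 10000 * G = 100.8 / 10000 * 1000 = 10.08 W
Then compute efficiency:
  Efficiency = (Pout / Pin) * 100 = (3.54 / 10.08) * 100
  Efficiency = 35.119%

35.119


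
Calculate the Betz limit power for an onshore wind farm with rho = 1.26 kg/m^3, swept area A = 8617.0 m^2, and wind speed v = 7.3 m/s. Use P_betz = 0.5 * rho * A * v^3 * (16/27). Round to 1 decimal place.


The Betz coefficient Cp_max = 16/27 = 0.5926
v^3 = 7.3^3 = 389.017
P_betz = 0.5 * rho * A * v^3 * Cp_max
P_betz = 0.5 * 1.26 * 8617.0 * 389.017 * 0.5926
P_betz = 1251472.9 W

1251472.9


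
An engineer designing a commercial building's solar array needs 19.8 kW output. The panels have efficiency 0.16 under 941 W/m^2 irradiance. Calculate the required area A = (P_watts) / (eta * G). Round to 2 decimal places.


Convert target power to watts: P = 19.8 * 1000 = 19800.0 W
Compute denominator: eta * G = 0.16 * 941 = 150.56
Required area A = P / (eta * G) = 19800.0 / 150.56
A = 131.51 m^2

131.51


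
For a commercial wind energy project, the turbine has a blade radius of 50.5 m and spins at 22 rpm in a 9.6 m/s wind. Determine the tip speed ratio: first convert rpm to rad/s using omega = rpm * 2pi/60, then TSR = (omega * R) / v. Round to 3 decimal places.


Convert rotational speed to rad/s:
  omega = 22 * 2 * pi / 60 = 2.3038 rad/s
Compute tip speed:
  v_tip = omega * R = 2.3038 * 50.5 = 116.344 m/s
Tip speed ratio:
  TSR = v_tip / v_wind = 116.344 / 9.6 = 12.119

12.119


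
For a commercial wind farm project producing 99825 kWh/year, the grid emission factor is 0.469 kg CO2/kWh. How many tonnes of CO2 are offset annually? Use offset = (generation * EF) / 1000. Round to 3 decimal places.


CO2 offset in kg = generation * emission_factor
CO2 offset = 99825 * 0.469 = 46817.93 kg
Convert to tonnes:
  CO2 offset = 46817.93 / 1000 = 46.818 tonnes

46.818


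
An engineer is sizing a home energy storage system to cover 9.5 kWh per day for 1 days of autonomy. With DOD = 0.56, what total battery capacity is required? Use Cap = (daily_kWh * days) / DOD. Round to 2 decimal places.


Total energy needed = daily * days = 9.5 * 1 = 9.5 kWh
Account for depth of discharge:
  Cap = total_energy / DOD = 9.5 / 0.56
  Cap = 16.96 kWh

16.96


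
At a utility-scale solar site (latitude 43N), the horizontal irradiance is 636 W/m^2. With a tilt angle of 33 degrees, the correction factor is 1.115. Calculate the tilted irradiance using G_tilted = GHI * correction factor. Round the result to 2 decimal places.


Identify the given values:
  GHI = 636 W/m^2, tilt correction factor = 1.115
Apply the formula G_tilted = GHI * factor:
  G_tilted = 636 * 1.115
  G_tilted = 709.14 W/m^2

709.14


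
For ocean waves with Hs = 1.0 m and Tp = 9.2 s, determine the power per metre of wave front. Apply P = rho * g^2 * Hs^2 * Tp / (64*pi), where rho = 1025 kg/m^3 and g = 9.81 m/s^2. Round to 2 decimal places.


Apply wave power formula:
  g^2 = 9.81^2 = 96.2361
  Hs^2 = 1.0^2 = 1.0
  Numerator = rho * g^2 * Hs^2 * Tp = 1025 * 96.2361 * 1.0 * 9.2 = 907506.42
  Denominator = 64 * pi = 201.0619
  P = 907506.42 / 201.0619 = 4513.57 W/m

4513.57


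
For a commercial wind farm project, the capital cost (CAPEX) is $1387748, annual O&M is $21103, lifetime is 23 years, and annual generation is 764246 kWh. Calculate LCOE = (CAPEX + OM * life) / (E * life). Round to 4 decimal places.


Total cost = CAPEX + OM * lifetime = 1387748 + 21103 * 23 = 1387748 + 485369 = 1873117
Total generation = annual * lifetime = 764246 * 23 = 17577658 kWh
LCOE = 1873117 / 17577658
LCOE = 0.1066 $/kWh

0.1066


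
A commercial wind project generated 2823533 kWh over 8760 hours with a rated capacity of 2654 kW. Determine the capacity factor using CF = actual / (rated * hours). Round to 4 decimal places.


Capacity factor = actual output / maximum possible output
Maximum possible = rated * hours = 2654 * 8760 = 23249040 kWh
CF = 2823533 / 23249040
CF = 0.1214

0.1214


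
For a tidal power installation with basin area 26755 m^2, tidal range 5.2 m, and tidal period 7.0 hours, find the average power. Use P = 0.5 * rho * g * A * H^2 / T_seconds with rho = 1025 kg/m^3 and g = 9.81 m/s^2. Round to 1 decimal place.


Convert period to seconds: T = 7.0 * 3600 = 25200.0 s
H^2 = 5.2^2 = 27.04
P = 0.5 * rho * g * A * H^2 / T
P = 0.5 * 1025 * 9.81 * 26755 * 27.04 / 25200.0
P = 144335.8 W

144335.8


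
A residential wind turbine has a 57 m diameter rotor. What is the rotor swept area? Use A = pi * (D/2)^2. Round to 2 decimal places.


Compute the rotor radius:
  r = D / 2 = 57 / 2 = 28.5 m
Calculate swept area:
  A = pi * r^2 = pi * 28.5^2
  A = 2551.76 m^2

2551.76


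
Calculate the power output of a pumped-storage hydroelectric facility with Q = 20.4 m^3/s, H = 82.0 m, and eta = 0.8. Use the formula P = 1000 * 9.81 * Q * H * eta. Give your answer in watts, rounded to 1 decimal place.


Apply the hydropower formula P = rho * g * Q * H * eta
rho * g = 1000 * 9.81 = 9810.0
P = 9810.0 * 20.4 * 82.0 * 0.8
P = 13128134.4 W

13128134.4


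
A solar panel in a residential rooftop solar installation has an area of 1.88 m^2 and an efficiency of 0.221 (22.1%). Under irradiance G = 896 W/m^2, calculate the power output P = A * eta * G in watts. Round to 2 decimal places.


Use the solar power formula P = A * eta * G.
Given: A = 1.88 m^2, eta = 0.221, G = 896 W/m^2
P = 1.88 * 0.221 * 896
P = 372.27 W

372.27


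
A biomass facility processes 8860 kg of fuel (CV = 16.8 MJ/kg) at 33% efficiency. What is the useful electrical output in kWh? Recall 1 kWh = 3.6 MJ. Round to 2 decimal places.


Total energy = mass * CV = 8860 * 16.8 = 148848.0 MJ
Useful energy = total * eta = 148848.0 * 0.33 = 49119.84 MJ
Convert to kWh: 49119.84 / 3.6
Useful energy = 13644.40 kWh

13644.40


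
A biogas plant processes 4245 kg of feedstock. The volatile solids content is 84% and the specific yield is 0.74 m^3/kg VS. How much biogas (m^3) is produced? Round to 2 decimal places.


Compute volatile solids:
  VS = mass * VS_fraction = 4245 * 0.84 = 3565.8 kg
Calculate biogas volume:
  Biogas = VS * specific_yield = 3565.8 * 0.74
  Biogas = 2638.69 m^3

2638.69


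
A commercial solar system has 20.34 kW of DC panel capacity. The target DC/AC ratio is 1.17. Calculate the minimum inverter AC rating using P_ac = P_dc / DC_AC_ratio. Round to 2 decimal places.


The inverter AC capacity is determined by the DC/AC ratio.
Given: P_dc = 20.34 kW, DC/AC ratio = 1.17
P_ac = P_dc / ratio = 20.34 / 1.17
P_ac = 17.38 kW

17.38


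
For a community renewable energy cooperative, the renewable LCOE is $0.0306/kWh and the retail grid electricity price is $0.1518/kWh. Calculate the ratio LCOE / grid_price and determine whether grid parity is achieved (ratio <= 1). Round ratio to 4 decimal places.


Compare LCOE to grid price:
  LCOE = $0.0306/kWh, Grid price = $0.1518/kWh
  Ratio = LCOE / grid_price = 0.0306 / 0.1518 = 0.2016
  Grid parity achieved (ratio <= 1)? yes

0.2016


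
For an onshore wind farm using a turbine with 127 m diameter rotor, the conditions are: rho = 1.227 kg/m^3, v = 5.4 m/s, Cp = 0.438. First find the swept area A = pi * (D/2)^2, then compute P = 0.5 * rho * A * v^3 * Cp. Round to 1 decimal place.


Step 1 -- Compute swept area:
  A = pi * (D/2)^2 = pi * (127/2)^2 = 12667.69 m^2
Step 2 -- Apply wind power equation:
  P = 0.5 * rho * A * v^3 * Cp
  v^3 = 5.4^3 = 157.464
  P = 0.5 * 1.227 * 12667.69 * 157.464 * 0.438
  P = 536003.1 W

536003.1


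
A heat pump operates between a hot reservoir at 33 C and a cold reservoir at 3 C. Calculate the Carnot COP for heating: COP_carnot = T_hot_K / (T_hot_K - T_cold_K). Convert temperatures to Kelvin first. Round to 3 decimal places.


Convert to Kelvin:
  T_hot = 33 + 273.15 = 306.15 K
  T_cold = 3 + 273.15 = 276.15 K
Apply Carnot COP formula:
  COP = T_hot_K / (T_hot_K - T_cold_K) = 306.15 / 30.0
  COP = 10.205

10.205


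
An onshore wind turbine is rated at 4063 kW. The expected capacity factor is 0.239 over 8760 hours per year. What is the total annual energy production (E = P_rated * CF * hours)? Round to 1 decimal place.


Annual energy = rated_kW * capacity_factor * hours_per_year
Given: P_rated = 4063 kW, CF = 0.239, hours = 8760
E = 4063 * 0.239 * 8760
E = 8506459.3 kWh

8506459.3


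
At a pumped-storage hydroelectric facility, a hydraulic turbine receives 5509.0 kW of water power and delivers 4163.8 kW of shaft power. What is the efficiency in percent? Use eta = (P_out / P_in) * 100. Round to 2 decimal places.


Turbine efficiency = (output power / input power) * 100
eta = (4163.8 / 5509.0) * 100
eta = 75.58%

75.58


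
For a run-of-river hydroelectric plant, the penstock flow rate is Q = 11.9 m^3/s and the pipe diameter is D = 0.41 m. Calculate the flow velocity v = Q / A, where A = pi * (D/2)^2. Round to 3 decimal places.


Compute pipe cross-sectional area:
  A = pi * (D/2)^2 = pi * (0.41/2)^2 = 0.132 m^2
Calculate velocity:
  v = Q / A = 11.9 / 0.132
  v = 90.134 m/s

90.134


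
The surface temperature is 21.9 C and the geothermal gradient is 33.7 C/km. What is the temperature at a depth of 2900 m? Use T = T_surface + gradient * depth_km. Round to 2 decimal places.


Convert depth to km: 2900 / 1000 = 2.9 km
Temperature increase = gradient * depth_km = 33.7 * 2.9 = 97.73 C
Temperature at depth = T_surface + delta_T = 21.9 + 97.73
T = 119.63 C

119.63


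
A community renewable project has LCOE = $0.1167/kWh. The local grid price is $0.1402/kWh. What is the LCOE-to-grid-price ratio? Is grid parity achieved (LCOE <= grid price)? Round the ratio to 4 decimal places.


Compare LCOE to grid price:
  LCOE = $0.1167/kWh, Grid price = $0.1402/kWh
  Ratio = LCOE / grid_price = 0.1167 / 0.1402 = 0.8324
  Grid parity achieved (ratio <= 1)? yes

0.8324


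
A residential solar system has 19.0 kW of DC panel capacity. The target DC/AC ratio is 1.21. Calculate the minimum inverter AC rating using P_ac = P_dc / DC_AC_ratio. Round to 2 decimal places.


The inverter AC capacity is determined by the DC/AC ratio.
Given: P_dc = 19.0 kW, DC/AC ratio = 1.21
P_ac = P_dc / ratio = 19.0 / 1.21
P_ac = 15.70 kW

15.70


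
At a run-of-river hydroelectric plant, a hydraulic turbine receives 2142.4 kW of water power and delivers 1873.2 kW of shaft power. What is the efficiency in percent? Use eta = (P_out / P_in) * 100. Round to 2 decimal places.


Turbine efficiency = (output power / input power) * 100
eta = (1873.2 / 2142.4) * 100
eta = 87.43%

87.43


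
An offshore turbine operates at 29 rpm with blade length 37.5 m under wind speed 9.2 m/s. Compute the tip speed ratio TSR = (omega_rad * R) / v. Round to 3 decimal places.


Convert rotational speed to rad/s:
  omega = 29 * 2 * pi / 60 = 3.0369 rad/s
Compute tip speed:
  v_tip = omega * R = 3.0369 * 37.5 = 113.883 m/s
Tip speed ratio:
  TSR = v_tip / v_wind = 113.883 / 9.2 = 12.379

12.379


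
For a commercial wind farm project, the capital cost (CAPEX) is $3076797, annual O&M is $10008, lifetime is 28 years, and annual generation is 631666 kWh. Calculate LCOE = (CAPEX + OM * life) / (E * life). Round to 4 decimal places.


Total cost = CAPEX + OM * lifetime = 3076797 + 10008 * 28 = 3076797 + 280224 = 3357021
Total generation = annual * lifetime = 631666 * 28 = 17686648 kWh
LCOE = 3357021 / 17686648
LCOE = 0.1898 $/kWh

0.1898


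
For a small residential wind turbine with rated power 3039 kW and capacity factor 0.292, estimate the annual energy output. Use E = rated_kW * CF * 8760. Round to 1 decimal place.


Annual energy = rated_kW * capacity_factor * hours_per_year
Given: P_rated = 3039 kW, CF = 0.292, hours = 8760
E = 3039 * 0.292 * 8760
E = 7773518.9 kWh

7773518.9


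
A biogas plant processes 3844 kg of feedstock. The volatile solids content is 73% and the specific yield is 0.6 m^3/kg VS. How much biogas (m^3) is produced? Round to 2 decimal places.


Compute volatile solids:
  VS = mass * VS_fraction = 3844 * 0.73 = 2806.12 kg
Calculate biogas volume:
  Biogas = VS * specific_yield = 2806.12 * 0.6
  Biogas = 1683.67 m^3

1683.67


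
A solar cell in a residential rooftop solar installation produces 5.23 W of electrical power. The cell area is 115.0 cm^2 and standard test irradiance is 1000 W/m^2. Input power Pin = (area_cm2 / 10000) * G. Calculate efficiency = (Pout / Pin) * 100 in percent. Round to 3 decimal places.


First compute the input power:
  Pin = area_cm2 / 10000 * G = 115.0 / 10000 * 1000 = 11.5 W
Then compute efficiency:
  Efficiency = (Pout / Pin) * 100 = (5.23 / 11.5) * 100
  Efficiency = 45.478%

45.478


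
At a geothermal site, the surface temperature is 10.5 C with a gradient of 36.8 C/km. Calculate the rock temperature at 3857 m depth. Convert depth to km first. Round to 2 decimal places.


Convert depth to km: 3857 / 1000 = 3.857 km
Temperature increase = gradient * depth_km = 36.8 * 3.857 = 141.94 C
Temperature at depth = T_surface + delta_T = 10.5 + 141.94
T = 152.44 C

152.44


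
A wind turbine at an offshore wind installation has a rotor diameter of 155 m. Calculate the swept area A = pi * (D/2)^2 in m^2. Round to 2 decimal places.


Compute the rotor radius:
  r = D / 2 = 155 / 2 = 77.5 m
Calculate swept area:
  A = pi * r^2 = pi * 77.5^2
  A = 18869.19 m^2

18869.19


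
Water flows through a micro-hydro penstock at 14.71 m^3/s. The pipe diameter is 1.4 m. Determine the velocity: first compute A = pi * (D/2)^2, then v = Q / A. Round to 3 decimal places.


Compute pipe cross-sectional area:
  A = pi * (D/2)^2 = pi * (1.4/2)^2 = 1.5394 m^2
Calculate velocity:
  v = Q / A = 14.71 / 1.5394
  v = 9.556 m/s

9.556


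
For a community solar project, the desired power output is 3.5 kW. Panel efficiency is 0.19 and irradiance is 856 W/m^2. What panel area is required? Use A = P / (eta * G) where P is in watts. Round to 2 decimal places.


Convert target power to watts: P = 3.5 * 1000 = 3500.0 W
Compute denominator: eta * G = 0.19 * 856 = 162.64
Required area A = P / (eta * G) = 3500.0 / 162.64
A = 21.52 m^2

21.52


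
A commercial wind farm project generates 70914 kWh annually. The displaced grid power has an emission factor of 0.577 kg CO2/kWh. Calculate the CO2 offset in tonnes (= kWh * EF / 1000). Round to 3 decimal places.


CO2 offset in kg = generation * emission_factor
CO2 offset = 70914 * 0.577 = 40917.38 kg
Convert to tonnes:
  CO2 offset = 40917.38 / 1000 = 40.917 tonnes

40.917


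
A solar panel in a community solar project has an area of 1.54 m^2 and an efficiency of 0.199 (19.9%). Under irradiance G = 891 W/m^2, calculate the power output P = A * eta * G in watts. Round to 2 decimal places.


Use the solar power formula P = A * eta * G.
Given: A = 1.54 m^2, eta = 0.199, G = 891 W/m^2
P = 1.54 * 0.199 * 891
P = 273.06 W

273.06
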